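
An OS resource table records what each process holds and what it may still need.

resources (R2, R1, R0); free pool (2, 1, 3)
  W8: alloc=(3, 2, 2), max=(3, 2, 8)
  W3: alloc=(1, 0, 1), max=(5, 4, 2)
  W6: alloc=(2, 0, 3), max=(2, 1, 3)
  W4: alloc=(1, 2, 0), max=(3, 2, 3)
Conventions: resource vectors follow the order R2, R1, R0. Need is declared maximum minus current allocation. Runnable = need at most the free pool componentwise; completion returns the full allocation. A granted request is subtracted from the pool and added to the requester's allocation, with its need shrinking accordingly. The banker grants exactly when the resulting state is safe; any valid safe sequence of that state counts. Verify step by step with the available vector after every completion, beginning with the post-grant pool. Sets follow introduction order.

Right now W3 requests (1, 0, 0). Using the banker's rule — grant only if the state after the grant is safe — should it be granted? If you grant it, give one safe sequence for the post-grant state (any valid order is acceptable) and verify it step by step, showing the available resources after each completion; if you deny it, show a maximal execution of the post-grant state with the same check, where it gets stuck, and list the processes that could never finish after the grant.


GRANT. The post-grant state is safe; one safe sequence: W6, W8, W4, W3.
Key observation: the transfer keeps a workable pool ((1, 1, 3)); W6 starts the safe sequence.
Check on the post-grant state, step by step:
  pool = (1, 1, 3)
  W6: need (0, 1, 0) fits (1, 1, 3); releases (2, 0, 3), pool now (3, 1, 6)
  W8: need (0, 0, 6) fits (3, 1, 6); releases (3, 2, 2), pool now (6, 3, 8)
  W4: need (2, 0, 3) fits (6, 3, 8); releases (1, 2, 0), pool now (7, 5, 8)
  W3: need (3, 4, 1) fits (7, 5, 8); releases (2, 0, 1), pool now (9, 5, 9)


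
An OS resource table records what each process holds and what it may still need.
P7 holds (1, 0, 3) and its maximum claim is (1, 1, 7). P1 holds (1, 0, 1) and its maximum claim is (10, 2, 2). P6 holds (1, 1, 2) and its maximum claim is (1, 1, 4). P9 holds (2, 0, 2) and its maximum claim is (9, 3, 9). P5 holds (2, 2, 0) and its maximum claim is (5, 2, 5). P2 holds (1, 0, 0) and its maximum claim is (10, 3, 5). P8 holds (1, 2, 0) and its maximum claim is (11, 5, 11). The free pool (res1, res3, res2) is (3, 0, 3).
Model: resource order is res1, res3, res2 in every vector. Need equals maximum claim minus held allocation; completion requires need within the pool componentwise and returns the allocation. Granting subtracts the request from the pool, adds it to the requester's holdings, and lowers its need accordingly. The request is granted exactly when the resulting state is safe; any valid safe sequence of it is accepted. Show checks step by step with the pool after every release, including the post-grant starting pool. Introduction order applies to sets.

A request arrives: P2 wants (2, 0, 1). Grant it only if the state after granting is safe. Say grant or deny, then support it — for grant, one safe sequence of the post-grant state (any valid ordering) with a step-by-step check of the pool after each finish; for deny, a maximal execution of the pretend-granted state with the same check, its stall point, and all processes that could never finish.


DENY. Granting would leave the state unsafe.
Key observation: after P6, P7, P5 complete, (5, 3, 7) is the best the pool ever gets, yet each leftover process wants more res1.
Pretend the grant happened; the run P6, P7, P5 goes as far as possible. Check, step by step:
  pool = (1, 0, 2)
  P6: need (0, 0, 2) fits (1, 0, 2); releases (1, 1, 2), pool now (2, 1, 4)
  P7: need (0, 1, 4) fits (2, 1, 4); releases (1, 0, 3), pool now (3, 1, 7)
  P5: need (3, 0, 5) fits (3, 1, 7); releases (2, 2, 0), pool now (5, 3, 7)
  blocked: P1 wants (9, 2, 1), pool (5, 3, 7) — not enough res1
  blocked: P9 wants (7, 3, 7), pool (5, 3, 7) — not enough res1
  blocked: P2 wants (7, 3, 4), pool (5, 3, 7) — not enough res1
  blocked: P8 wants (10, 3, 11), pool (5, 3, 7) — not enough res1 and res2
Processes that could never finish after the grant: P1, P9, P2 and P8.


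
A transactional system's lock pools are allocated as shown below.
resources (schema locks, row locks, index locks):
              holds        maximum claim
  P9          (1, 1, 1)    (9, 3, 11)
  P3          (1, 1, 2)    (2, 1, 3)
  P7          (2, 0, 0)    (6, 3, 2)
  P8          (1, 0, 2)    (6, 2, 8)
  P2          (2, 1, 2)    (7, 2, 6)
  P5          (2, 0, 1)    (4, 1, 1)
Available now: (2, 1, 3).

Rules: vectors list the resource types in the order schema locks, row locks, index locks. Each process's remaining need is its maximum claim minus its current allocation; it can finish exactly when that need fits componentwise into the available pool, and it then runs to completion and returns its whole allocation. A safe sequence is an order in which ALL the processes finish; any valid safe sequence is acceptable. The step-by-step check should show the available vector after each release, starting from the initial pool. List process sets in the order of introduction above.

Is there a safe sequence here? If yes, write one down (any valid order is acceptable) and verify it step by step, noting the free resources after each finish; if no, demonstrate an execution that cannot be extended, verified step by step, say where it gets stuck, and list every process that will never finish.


SAFE. One safe sequence: P5, P3, P2, P8, P9, P7.
Key observation: P5 is the earliest step where a requested resource binds exactly: need (2, 1, 0), pool (2, 1, 3) at its turn.
Verifying each step:
  pool = (2, 1, 3)
  P5: need (2, 1, 0) fits (2, 1, 3); releases (2, 0, 1), pool now (4, 1, 4)
  P3: need (1, 0, 1) fits (4, 1, 4); releases (1, 1, 2), pool now (5, 2, 6)
  P2: need (5, 1, 4) fits (5, 2, 6); releases (2, 1, 2), pool now (7, 3, 8)
  P8: need (5, 2, 6) fits (7, 3, 8); releases (1, 0, 2), pool now (8, 3, 10)
  P9: need (8, 2, 10) fits (8, 3, 10); releases (1, 1, 1), pool now (9, 4, 11)
  P7: need (4, 3, 2) fits (9, 4, 11); releases (2, 0, 0), pool now (11, 4, 11)


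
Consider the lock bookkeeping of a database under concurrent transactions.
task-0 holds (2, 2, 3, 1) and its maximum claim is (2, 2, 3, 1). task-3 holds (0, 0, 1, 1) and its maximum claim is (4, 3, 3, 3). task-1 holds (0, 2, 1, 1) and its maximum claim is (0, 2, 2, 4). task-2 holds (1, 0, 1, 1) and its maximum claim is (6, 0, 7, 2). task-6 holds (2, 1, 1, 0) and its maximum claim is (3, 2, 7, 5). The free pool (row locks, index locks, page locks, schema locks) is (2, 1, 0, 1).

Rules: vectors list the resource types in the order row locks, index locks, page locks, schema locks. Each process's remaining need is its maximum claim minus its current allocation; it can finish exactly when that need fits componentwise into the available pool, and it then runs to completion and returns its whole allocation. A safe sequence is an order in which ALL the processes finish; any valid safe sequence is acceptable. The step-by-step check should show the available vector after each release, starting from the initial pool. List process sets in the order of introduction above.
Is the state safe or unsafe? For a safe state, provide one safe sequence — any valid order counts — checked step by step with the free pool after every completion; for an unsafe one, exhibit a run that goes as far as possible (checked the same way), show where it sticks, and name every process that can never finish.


UNSAFE.
Key observation: the wall is page locks: completing task-0, task-3, task-1 brings the pool only to (4, 5, 5, 4), and all the rest need more.
The run task-0, task-3, task-1 cannot be extended any further. Walking it through:
  pool = (2, 1, 0, 1)
  task-0: need (0, 0, 0, 0) fits (2, 1, 0, 1); releases (2, 2, 3, 1), pool now (4, 3, 3, 2)
  task-3: need (4, 3, 2, 2) fits (4, 3, 3, 2); releases (0, 0, 1, 1), pool now (4, 3, 4, 3)
  task-1: need (0, 0, 1, 3) fits (4, 3, 4, 3); releases (0, 2, 1, 1), pool now (4, 5, 5, 4)
  task-2 cannot run: need (5, 0, 6, 1) vs free (4, 5, 5, 4) (insufficient row locks and page locks)
  task-6 cannot run: need (1, 1, 6, 5) vs free (4, 5, 5, 4) (insufficient page locks and schema locks)
Never able to finish: task-2 and task-6.


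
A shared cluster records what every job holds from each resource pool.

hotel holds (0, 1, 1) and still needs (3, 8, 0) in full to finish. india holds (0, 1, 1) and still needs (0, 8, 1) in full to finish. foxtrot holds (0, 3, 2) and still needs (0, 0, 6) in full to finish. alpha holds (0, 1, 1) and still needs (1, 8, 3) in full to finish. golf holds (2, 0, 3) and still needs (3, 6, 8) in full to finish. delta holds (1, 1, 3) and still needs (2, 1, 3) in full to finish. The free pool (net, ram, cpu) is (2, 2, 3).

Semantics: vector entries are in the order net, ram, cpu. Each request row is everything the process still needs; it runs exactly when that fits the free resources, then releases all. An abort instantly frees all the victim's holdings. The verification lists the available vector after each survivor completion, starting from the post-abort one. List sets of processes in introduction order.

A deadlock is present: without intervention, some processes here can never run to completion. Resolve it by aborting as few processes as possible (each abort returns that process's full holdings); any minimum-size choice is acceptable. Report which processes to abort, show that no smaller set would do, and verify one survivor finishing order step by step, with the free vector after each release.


The answer: abort india and alpha.
Key observation: hotel had no path to completion before; after the abort of india and alpha ((0, 2, 2) returned), step 4 is where it fits.
Minimality, checking each single-abort alternative: hotel alone leaves india blocked (short on ram); india alone leaves hotel blocked (short on ram); foxtrot alone leaves hotel blocked (short on ram); alpha alone leaves hotel blocked (short on ram); golf alone leaves hotel blocked (short on ram); delta alone leaves hotel blocked (short on ram).
The survivors complete as delta, foxtrot, golf, hotel. Check, step by step (starting from the post-abort pool):
  pool = (2, 4, 5)
  run delta (needs (2, 1, 3), free (2, 4, 5)); after release of (1, 1, 3) the pool is (3, 5, 8)
  run foxtrot (needs (0, 0, 6), free (3, 5, 8)); after release of (0, 3, 2) the pool is (3, 8, 10)
  run golf (needs (3, 6, 8), free (3, 8, 10)); after release of (2, 0, 3) the pool is (5, 8, 13)
  run hotel (needs (3, 8, 0), free (5, 8, 13)); after release of (0, 1, 1) the pool is (5, 9, 14)


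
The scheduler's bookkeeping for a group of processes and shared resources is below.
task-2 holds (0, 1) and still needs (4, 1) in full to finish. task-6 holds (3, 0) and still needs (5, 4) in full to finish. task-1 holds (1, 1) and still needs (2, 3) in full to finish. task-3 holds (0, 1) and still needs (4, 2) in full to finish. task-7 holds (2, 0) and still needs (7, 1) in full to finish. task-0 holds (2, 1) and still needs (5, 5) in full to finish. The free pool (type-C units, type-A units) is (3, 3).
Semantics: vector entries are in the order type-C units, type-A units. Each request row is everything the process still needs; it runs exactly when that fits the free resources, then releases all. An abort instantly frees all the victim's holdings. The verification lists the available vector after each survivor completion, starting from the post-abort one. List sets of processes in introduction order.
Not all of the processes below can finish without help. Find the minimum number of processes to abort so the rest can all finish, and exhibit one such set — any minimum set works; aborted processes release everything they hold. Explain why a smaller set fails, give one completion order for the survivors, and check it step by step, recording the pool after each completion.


Abort task-6.
Key observation: the deadlocked task-0 becomes finishable only because task-6 released (3, 0); it completes at step 3 below.
Why nothing smaller works: aborting no one leaves the state deadlocked as given.
One survivor order: task-3, task-1, task-0, task-2, task-7. Walking it through (post-abort pool first):
  pool = (6, 3)
  run task-3 (needs (4, 2), free (6, 3)); after release of (0, 1) the pool is (6, 4)
  run task-1 (needs (2, 3), free (6, 4)); after release of (1, 1) the pool is (7, 5)
  run task-0 (needs (5, 5), free (7, 5)); after release of (2, 1) the pool is (9, 6)
  run task-2 (needs (4, 1), free (9, 6)); after release of (0, 1) the pool is (9, 7)
  run task-7 (needs (7, 1), free (9, 7)); after release of (2, 0) the pool is (11, 7)


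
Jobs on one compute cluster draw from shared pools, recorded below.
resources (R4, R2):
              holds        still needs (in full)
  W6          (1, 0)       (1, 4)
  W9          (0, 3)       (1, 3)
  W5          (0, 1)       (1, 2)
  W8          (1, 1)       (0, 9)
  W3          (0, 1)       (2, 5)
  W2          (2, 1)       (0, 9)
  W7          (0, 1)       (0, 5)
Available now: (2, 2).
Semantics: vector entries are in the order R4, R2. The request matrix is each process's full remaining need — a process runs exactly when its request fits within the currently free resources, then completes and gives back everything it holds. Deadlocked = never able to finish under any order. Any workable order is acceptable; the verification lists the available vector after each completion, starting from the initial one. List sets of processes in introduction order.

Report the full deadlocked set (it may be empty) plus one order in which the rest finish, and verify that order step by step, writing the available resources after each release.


Deadlocked: W8 and W2.
Key observation: the pool after W5, W9, W6, W7, W3 is (3, 8); every surviving request exceeds it in R2, so progress ends there.
The rest can finish in the order W5, W9, W6, W7, W3. Verifying each step:
  pool = (2, 2)
  W5: need (1, 2) fits (2, 2); releases (0, 1), pool now (2, 3)
  W9: need (1, 3) fits (2, 3); releases (0, 3), pool now (2, 6)
  W6: need (1, 4) fits (2, 6); releases (1, 0), pool now (3, 6)
  W7: need (0, 5) fits (3, 6); releases (0, 1), pool now (3, 7)
  W3: need (2, 5) fits (3, 7); releases (0, 1), pool now (3, 8)
The blocked processes can never fit:
  blocked: W8 wants (0, 9), pool (3, 8) — not enough R2
  blocked: W2 wants (0, 9), pool (3, 8) — not enough R2


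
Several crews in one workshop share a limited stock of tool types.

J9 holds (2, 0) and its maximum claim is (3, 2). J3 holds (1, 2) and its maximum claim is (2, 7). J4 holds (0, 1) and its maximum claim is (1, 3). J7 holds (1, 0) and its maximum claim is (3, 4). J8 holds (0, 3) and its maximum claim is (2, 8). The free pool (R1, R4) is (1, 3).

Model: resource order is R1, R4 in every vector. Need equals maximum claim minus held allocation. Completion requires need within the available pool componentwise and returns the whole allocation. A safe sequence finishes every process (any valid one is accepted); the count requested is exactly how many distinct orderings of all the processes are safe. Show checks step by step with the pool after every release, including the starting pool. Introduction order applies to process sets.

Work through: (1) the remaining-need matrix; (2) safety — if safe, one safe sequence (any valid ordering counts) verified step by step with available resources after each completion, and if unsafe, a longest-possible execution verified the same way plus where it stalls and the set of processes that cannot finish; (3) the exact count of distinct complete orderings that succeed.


(1) Outstanding need per process (order R1, R4):
  J9: (1, 2)
  J3: (1, 5)
  J4: (1, 2)
  J7: (2, 4)
  J8: (2, 5)
(2) The state is UNSAFE.
Key observation: once J4, J9, J7 finish, the pool peaks at (4, 4) — and every remaining process still needs more R4 than that.
The run J4, J9, J7 cannot be extended any further. Step-by-step check:
  pool = (1, 3)
  J4: need (1, 2) fits (1, 3); releases (0, 1), pool now (1, 4)
  J9: need (1, 2) fits (1, 4); releases (2, 0), pool now (3, 4)
  J7: need (2, 4) fits (3, 4); releases (1, 0), pool now (4, 4)
  blocked: J3 wants (1, 5), pool (4, 4) — not enough R4
  blocked: J8 wants (2, 5), pool (4, 4) — not enough R4
Permanently blocked: J3 and J8.
(3) Precisely 0 of the possible complete orderings are safe sequences.


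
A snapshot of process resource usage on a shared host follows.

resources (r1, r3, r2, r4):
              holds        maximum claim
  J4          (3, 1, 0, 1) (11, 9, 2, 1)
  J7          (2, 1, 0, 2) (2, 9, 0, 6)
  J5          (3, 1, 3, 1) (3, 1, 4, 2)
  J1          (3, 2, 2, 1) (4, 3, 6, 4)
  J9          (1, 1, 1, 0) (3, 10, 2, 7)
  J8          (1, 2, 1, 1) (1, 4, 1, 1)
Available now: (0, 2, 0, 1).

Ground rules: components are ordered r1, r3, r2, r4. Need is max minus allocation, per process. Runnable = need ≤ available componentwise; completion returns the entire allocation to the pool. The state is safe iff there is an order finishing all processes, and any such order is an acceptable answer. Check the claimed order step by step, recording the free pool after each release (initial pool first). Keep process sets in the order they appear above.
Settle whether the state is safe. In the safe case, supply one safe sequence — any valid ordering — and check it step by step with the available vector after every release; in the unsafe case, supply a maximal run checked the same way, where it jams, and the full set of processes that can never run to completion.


UNSAFE — no complete ordering exists.
Key observation: the pool after J8, J5, J1 is (7, 7, 6, 4); every surviving request exceeds it in r3, so progress ends there.
The run J8, J5, J1 cannot be extended any further. Step-by-step check:
  pool = (0, 2, 0, 1)
  run J8 (needs (0, 2, 0, 0), free (0, 2, 0, 1)); after release of (1, 2, 1, 1) the pool is (1, 4, 1, 2)
  run J5 (needs (0, 0, 1, 1), free (1, 4, 1, 2)); after release of (3, 1, 3, 1) the pool is (4, 5, 4, 3)
  run J1 (needs (1, 1, 4, 3), free (4, 5, 4, 3)); after release of (3, 2, 2, 1) the pool is (7, 7, 6, 4)
  blocked: J4 wants (8, 8, 2, 0), pool (7, 7, 6, 4) — not enough r1 and r3
  blocked: J7 wants (0, 8, 0, 4), pool (7, 7, 6, 4) — not enough r3
  blocked: J9 wants (2, 9, 1, 7), pool (7, 7, 6, 4) — not enough r3 and r4
Processes that can never finish: J4, J7 and J9.


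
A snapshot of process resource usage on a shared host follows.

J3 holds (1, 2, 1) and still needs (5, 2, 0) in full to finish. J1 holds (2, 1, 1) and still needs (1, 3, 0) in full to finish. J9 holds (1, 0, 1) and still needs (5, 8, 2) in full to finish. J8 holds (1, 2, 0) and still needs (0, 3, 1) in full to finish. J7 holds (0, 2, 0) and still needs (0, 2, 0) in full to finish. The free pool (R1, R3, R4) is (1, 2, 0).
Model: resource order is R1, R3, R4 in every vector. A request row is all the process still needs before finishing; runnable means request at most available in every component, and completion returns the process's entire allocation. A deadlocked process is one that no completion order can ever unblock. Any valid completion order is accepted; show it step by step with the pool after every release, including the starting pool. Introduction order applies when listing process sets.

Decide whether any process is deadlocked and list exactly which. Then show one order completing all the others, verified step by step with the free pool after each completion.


Deadlocked set: J3 and J9.
Key observation: the wall is R1: completing J7, J1, J8 brings the pool only to (4, 7, 1), and all the rest need more.
A valid finishing order for the others: J7, J1, J8. Step-by-step check:
  pool = (1, 2, 0)
  J7 needs (0, 2, 0) <= (1, 2, 0) -> finishes; pool += (0, 2, 0) = (1, 4, 0)
  J1 needs (1, 3, 0) <= (1, 4, 0) -> finishes; pool += (2, 1, 1) = (3, 5, 1)
  J8 needs (0, 3, 1) <= (3, 5, 1) -> finishes; pool += (1, 2, 0) = (4, 7, 1)
The blocked processes can never fit:
  J3 still needs (5, 2, 0) but only (4, 7, 1) is free — short on R1
  J9 still needs (5, 8, 2) but only (4, 7, 1) is free — short on R1, R3 and R4


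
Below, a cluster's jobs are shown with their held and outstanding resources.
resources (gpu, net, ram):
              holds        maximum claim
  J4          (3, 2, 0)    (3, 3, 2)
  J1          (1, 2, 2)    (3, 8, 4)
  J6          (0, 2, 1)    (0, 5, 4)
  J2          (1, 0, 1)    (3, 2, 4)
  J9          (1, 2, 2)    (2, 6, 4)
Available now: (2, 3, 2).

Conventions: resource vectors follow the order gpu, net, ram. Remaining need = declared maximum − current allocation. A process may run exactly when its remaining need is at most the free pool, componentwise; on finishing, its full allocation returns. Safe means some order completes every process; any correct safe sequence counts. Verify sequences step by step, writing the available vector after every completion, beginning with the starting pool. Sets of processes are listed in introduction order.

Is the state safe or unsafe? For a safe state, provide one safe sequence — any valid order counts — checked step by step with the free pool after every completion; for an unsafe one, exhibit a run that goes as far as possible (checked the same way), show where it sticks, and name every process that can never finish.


SAFE. One safe sequence: J4, J9, J6, J1, J2.
Key observation: the first exact fit in this order is J4 — it needs (0, 1, 2) with (2, 3, 2) free, meeting a requested resource to the last unit.
Walking it through:
  pool = (2, 3, 2)
  J4 needs (0, 1, 2) <= (2, 3, 2) -> finishes; pool += (3, 2, 0) = (5, 5, 2)
  J9 needs (1, 4, 2) <= (5, 5, 2) -> finishes; pool += (1, 2, 2) = (6, 7, 4)
  J6 needs (0, 3, 3) <= (6, 7, 4) -> finishes; pool += (0, 2, 1) = (6, 9, 5)
  J1 needs (2, 6, 2) <= (6, 9, 5) -> finishes; pool += (1, 2, 2) = (7, 11, 7)
  J2 needs (2, 2, 3) <= (7, 11, 7) -> finishes; pool += (1, 0, 1) = (8, 11, 8)


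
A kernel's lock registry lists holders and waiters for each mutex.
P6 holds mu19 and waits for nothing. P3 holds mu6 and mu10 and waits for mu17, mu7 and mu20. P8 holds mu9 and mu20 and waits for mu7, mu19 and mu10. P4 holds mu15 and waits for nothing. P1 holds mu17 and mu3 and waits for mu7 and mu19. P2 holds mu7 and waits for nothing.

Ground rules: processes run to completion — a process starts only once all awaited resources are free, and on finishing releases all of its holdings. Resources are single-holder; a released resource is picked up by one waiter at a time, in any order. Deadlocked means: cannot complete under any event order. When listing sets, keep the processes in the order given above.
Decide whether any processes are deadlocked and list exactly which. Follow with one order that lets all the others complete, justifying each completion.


Deadlocked set: P3 and P8.
Key observation: nobody on the ring P3 -> P8 -> P3 can start until another member finishes, which never happens; no other process is dragged down with it.
A valid finishing order for the others: P4, P2, P6, P1.
Walking it through:
  P4: no waits; runs immediately, freeing mu15
  P2: no waits; runs immediately, freeing mu7
  P6: no waits; runs immediately, freeing mu19
  P1: everything it awaited (mu7 and mu19) is free; runs, freeing mu17 and mu3


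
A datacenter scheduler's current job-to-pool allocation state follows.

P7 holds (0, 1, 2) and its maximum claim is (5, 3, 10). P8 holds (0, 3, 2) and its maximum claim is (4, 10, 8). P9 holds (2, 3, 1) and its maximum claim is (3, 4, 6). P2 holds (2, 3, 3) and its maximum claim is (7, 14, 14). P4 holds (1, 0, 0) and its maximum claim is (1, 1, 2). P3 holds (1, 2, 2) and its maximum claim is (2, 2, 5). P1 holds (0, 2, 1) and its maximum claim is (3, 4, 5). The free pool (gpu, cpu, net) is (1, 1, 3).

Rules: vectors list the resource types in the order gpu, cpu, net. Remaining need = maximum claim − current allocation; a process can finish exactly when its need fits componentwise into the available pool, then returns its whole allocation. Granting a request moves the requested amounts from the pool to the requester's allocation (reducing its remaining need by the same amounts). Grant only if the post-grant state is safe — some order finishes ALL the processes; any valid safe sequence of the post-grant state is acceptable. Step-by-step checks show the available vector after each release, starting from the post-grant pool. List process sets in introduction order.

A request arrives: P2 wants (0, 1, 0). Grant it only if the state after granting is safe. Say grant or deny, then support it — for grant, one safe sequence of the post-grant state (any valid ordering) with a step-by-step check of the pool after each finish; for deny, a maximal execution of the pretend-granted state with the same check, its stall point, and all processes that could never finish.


GRANT: granting preserves safety; a valid post-grant sequence is P3, P9, P4, P1, P8, P7, P2.
Key observation: the grant leaves (1, 0, 3) free — enough for P3, whose release restarts the cascade.
Check on the post-grant state, step by step:
  pool = (1, 0, 3)
  P3: need (1, 0, 3) fits (1, 0, 3); releases (1, 2, 2), pool now (2, 2, 5)
  P9: need (1, 1, 5) fits (2, 2, 5); releases (2, 3, 1), pool now (4, 5, 6)
  P4: need (0, 1, 2) fits (4, 5, 6); releases (1, 0, 0), pool now (5, 5, 6)
  P1: need (3, 2, 4) fits (5, 5, 6); releases (0, 2, 1), pool now (5, 7, 7)
  P8: need (4, 7, 6) fits (5, 7, 7); releases (0, 3, 2), pool now (5, 10, 9)
  P7: need (5, 2, 8) fits (5, 10, 9); releases (0, 1, 2), pool now (5, 11, 11)
  P2: need (5, 10, 11) fits (5, 11, 11); releases (2, 4, 3), pool now (7, 15, 14)


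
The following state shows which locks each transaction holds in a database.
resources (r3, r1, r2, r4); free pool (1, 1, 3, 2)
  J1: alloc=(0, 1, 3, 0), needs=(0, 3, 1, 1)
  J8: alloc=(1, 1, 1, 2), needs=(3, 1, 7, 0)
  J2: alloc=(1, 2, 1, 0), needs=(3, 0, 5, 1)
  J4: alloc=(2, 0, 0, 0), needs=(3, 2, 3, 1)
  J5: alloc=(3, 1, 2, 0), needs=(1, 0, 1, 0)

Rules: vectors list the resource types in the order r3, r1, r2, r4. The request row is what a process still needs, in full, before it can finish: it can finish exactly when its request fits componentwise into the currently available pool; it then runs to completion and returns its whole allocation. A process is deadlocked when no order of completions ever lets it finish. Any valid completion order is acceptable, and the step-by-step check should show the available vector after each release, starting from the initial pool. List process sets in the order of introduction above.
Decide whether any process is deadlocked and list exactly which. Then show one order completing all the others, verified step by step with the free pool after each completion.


No process is deadlocked.
Key observation: J5 leads a chain of completions in which each release enables another process.
The rest can finish in the order J5, J2, J4, J1, J8. Verifying each step:
  pool = (1, 1, 3, 2)
  J5: need (1, 0, 1, 0) fits (1, 1, 3, 2); releases (3, 1, 2, 0), pool now (4, 2, 5, 2)
  J2: need (3, 0, 5, 1) fits (4, 2, 5, 2); releases (1, 2, 1, 0), pool now (5, 4, 6, 2)
  J4: need (3, 2, 3, 1) fits (5, 4, 6, 2); releases (2, 0, 0, 0), pool now (7, 4, 6, 2)
  J1: need (0, 3, 1, 1) fits (7, 4, 6, 2); releases (0, 1, 3, 0), pool now (7, 5, 9, 2)
  J8: need (3, 1, 7, 0) fits (7, 5, 9, 2); releases (1, 1, 1, 2), pool now (8, 6, 10, 4)


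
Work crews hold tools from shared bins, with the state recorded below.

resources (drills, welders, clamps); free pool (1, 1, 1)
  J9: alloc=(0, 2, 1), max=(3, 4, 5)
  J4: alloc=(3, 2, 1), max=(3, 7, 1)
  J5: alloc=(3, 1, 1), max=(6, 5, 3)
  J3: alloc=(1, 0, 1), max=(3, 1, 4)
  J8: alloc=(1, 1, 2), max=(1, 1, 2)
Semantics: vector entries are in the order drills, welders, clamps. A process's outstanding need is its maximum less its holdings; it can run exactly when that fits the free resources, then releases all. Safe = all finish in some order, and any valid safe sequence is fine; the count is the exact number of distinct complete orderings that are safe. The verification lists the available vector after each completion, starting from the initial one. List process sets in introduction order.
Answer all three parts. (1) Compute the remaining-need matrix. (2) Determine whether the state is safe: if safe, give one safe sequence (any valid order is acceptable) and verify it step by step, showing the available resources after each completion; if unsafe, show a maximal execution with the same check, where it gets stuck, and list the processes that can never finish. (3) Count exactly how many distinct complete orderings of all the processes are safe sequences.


(1) Remaining need (order drills, welders, clamps):
  J9: (3, 2, 4)
  J4: (0, 5, 0)
  J5: (3, 4, 2)
  J3: (2, 1, 3)
  J8: (0, 0, 0)
(2) SAFE — a valid safe sequence is J8, J3, J9, J5, J4.
Key observation: the first exact fit in this order is J3 — it needs (2, 1, 3) with (2, 2, 3) free, meeting a requested resource to the last unit.
Check, step by step:
  pool = (1, 1, 1)
  J8: need (0, 0, 0) fits (1, 1, 1); releases (1, 1, 2), pool now (2, 2, 3)
  J3: need (2, 1, 3) fits (2, 2, 3); releases (1, 0, 1), pool now (3, 2, 4)
  J9: need (3, 2, 4) fits (3, 2, 4); releases (0, 2, 1), pool now (3, 4, 5)
  J5: need (3, 4, 2) fits (3, 4, 5); releases (3, 1, 1), pool now (6, 5, 6)
  J4: need (0, 5, 0) fits (6, 5, 6); releases (3, 2, 1), pool now (9, 7, 7)
(3) Precisely 1 of the possible complete orderings is a safe sequence.


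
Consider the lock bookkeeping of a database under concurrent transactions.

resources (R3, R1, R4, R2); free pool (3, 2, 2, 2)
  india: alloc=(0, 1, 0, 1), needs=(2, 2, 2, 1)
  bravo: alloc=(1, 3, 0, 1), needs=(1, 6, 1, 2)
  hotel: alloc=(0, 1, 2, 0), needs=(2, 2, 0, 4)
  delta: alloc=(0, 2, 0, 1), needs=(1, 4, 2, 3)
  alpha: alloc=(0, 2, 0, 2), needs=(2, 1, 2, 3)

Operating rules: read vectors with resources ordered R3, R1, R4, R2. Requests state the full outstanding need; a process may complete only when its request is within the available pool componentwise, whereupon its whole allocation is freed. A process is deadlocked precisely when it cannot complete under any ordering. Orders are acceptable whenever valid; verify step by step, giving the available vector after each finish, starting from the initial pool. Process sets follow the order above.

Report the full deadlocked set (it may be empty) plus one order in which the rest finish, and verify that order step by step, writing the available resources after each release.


The deadlocked set is empty.
Key observation: india leads a chain of completions in which each release enables another process.
One completion order for the rest: india, alpha, hotel, delta, bravo. Check, step by step:
  pool = (3, 2, 2, 2)
  run india (needs (2, 2, 2, 1), free (3, 2, 2, 2)); after release of (0, 1, 0, 1) the pool is (3, 3, 2, 3)
  run alpha (needs (2, 1, 2, 3), free (3, 3, 2, 3)); after release of (0, 2, 0, 2) the pool is (3, 5, 2, 5)
  run hotel (needs (2, 2, 0, 4), free (3, 5, 2, 5)); after release of (0, 1, 2, 0) the pool is (3, 6, 4, 5)
  run delta (needs (1, 4, 2, 3), free (3, 6, 4, 5)); after release of (0, 2, 0, 1) the pool is (3, 8, 4, 6)
  run bravo (needs (1, 6, 1, 2), free (3, 8, 4, 6)); after release of (1, 3, 0, 1) the pool is (4, 11, 4, 7)


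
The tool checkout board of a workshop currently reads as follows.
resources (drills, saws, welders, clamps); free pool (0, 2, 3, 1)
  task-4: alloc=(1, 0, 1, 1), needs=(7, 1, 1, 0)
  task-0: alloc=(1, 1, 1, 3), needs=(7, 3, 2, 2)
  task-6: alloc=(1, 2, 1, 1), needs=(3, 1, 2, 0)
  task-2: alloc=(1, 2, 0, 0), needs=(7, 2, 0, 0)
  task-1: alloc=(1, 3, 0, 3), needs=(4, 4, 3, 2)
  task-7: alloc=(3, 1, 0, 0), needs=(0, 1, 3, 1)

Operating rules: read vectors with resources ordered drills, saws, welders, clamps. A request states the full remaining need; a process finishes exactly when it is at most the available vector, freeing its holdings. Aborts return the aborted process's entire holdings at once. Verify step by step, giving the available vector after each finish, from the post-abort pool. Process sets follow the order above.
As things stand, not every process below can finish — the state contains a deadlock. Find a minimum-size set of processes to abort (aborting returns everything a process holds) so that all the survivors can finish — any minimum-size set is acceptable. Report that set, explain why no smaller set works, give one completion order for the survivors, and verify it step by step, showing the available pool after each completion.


Minimum abort set: task-4 and task-0.
Key observation: task-2 could never have finished before the abort; with (2, 1, 2, 4) returned by task-4 and task-0, it fits at step 4.
Why nothing smaller works — every single abort fails: task-4 alone leaves task-0 blocked (short on drills); task-0 alone leaves task-4 blocked (short on drills); task-6 alone leaves task-4 blocked (short on drills); task-2 alone leaves task-4 blocked (short on drills); task-1 alone leaves task-4 blocked (short on drills); task-7 alone leaves task-4 blocked (short on drills).
The survivors complete as task-7, task-1, task-6, task-2. Walking it through (starting from the post-abort pool):
  pool = (2, 3, 5, 5)
  run task-7 (needs (0, 1, 3, 1), free (2, 3, 5, 5)); after release of (3, 1, 0, 0) the pool is (5, 4, 5, 5)
  run task-1 (needs (4, 4, 3, 2), free (5, 4, 5, 5)); after release of (1, 3, 0, 3) the pool is (6, 7, 5, 8)
  run task-6 (needs (3, 1, 2, 0), free (6, 7, 5, 8)); after release of (1, 2, 1, 1) the pool is (7, 9, 6, 9)
  run task-2 (needs (7, 2, 0, 0), free (7, 9, 6, 9)); after release of (1, 2, 0, 0) the pool is (8, 11, 6, 9)


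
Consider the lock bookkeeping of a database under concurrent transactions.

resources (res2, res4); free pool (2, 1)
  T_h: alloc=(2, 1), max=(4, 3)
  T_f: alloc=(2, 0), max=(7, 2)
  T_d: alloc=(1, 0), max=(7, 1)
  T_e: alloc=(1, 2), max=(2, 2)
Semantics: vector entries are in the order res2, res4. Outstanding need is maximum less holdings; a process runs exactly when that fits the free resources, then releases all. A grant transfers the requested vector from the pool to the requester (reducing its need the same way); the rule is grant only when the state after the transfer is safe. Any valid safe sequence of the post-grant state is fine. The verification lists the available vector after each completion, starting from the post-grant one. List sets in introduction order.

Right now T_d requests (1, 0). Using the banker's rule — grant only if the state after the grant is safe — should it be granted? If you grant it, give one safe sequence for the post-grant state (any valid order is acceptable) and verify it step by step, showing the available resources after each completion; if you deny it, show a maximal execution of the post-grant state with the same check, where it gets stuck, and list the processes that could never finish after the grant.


DENY: after the grant no complete ordering would exist.
Key observation: even finishing T_e, T_h leaves just (4, 4) free — too little res2 for any of the remaining processes.
After a pretend grant, a maximal execution: T_e, T_h — then nothing else fits. Verifying each step:
  pool = (1, 1)
  T_e: need (1, 0) fits (1, 1); releases (1, 2), pool now (2, 3)
  T_h: need (2, 2) fits (2, 3); releases (2, 1), pool now (4, 4)
  T_f still needs (5, 2) but only (4, 4) is free — short on res2
  T_d still needs (5, 1) but only (4, 4) is free — short on res2
Processes that could never finish after the grant: T_f and T_d.


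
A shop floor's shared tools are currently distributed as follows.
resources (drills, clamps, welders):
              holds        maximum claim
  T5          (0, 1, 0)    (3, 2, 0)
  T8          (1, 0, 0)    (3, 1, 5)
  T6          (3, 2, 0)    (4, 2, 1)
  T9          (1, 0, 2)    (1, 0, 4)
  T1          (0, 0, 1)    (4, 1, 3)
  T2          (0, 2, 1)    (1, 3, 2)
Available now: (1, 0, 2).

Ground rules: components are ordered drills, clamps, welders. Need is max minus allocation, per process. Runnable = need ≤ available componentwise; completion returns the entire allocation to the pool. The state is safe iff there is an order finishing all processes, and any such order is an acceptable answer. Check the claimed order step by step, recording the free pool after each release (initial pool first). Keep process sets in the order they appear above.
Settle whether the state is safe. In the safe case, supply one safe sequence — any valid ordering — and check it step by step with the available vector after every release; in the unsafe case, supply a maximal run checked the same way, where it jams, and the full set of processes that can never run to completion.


SAFE — a valid safe sequence is T6, T9, T1, T5, T8, T2.
Key observation: the first exact fit in this order is T6 — it needs (1, 0, 1) with (1, 0, 2) free, meeting a requested resource to the last unit.
Check, step by step:
  pool = (1, 0, 2)
  T6 needs (1, 0, 1) <= (1, 0, 2) -> finishes; pool += (3, 2, 0) = (4, 2, 2)
  T9 needs (0, 0, 2) <= (4, 2, 2) -> finishes; pool += (1, 0, 2) = (5, 2, 4)
  T1 needs (4, 1, 2) <= (5, 2, 4) -> finishes; pool += (0, 0, 1) = (5, 2, 5)
  T5 needs (3, 1, 0) <= (5, 2, 5) -> finishes; pool += (0, 1, 0) = (5, 3, 5)
  T8 needs (2, 1, 5) <= (5, 3, 5) -> finishes; pool += (1, 0, 0) = (6, 3, 5)
  T2 needs (1, 1, 1) <= (6, 3, 5) -> finishes; pool += (0, 2, 1) = (6, 5, 6)


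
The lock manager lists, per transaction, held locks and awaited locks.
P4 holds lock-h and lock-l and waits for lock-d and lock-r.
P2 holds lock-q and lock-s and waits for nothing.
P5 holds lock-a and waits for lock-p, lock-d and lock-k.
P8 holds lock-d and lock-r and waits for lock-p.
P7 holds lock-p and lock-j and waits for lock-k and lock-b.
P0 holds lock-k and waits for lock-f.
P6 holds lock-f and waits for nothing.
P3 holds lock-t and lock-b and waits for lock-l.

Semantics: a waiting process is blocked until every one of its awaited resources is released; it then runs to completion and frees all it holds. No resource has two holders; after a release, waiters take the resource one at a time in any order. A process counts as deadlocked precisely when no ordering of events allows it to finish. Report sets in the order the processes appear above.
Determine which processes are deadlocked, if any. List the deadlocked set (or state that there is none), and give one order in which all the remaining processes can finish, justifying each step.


Deadlocked: P4, P5, P8, P7 and P3.
Key observation: nobody on the ring P4 -> P8 -> P7 -> P3 -> P4 can start until another member finishes, which never happens; P5 waits into the deadlock from upstream.
One completion order for the rest: P6, P0, P2.
Verifying each step:
  P6 waits on nothing -> runs at once and releases lock-f
  run P0 (all its waits — lock-f — are resolved); releases lock-k
  P2 waits on nothing -> runs at once and releases lock-q and lock-s


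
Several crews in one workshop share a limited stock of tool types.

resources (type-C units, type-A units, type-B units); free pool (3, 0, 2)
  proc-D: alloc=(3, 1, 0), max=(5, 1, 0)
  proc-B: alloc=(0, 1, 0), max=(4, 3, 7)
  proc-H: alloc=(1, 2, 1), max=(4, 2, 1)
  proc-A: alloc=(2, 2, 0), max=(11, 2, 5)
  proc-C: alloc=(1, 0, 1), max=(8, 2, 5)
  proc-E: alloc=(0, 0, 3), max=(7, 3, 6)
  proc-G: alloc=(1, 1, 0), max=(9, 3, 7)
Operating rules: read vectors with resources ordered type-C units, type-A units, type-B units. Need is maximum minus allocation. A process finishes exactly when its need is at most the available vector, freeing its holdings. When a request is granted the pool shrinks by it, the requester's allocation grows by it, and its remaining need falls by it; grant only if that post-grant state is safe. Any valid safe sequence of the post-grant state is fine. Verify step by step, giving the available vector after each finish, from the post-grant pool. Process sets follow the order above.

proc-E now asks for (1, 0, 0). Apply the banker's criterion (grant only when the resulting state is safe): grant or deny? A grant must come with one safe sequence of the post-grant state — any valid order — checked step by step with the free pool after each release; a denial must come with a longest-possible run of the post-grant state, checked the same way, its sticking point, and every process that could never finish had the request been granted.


GRANT: granting preserves safety; a valid post-grant sequence is proc-D, proc-H, proc-E, proc-C, proc-G, proc-A, proc-B.
Key observation: post-grant, (2, 0, 2) remains, and an order beginning with proc-D completes everyone.
Step-by-step check of the post-grant state:
  pool = (2, 0, 2)
  proc-D: need (2, 0, 0) fits (2, 0, 2); releases (3, 1, 0), pool now (5, 1, 2)
  proc-H: need (3, 0, 0) fits (5, 1, 2); releases (1, 2, 1), pool now (6, 3, 3)
  proc-E: need (6, 3, 3) fits (6, 3, 3); releases (1, 0, 3), pool now (7, 3, 6)
  proc-C: need (7, 2, 4) fits (7, 3, 6); releases (1, 0, 1), pool now (8, 3, 7)
  proc-G: need (8, 2, 7) fits (8, 3, 7); releases (1, 1, 0), pool now (9, 4, 7)
  proc-A: need (9, 0, 5) fits (9, 4, 7); releases (2, 2, 0), pool now (11, 6, 7)
  proc-B: need (4, 2, 7) fits (11, 6, 7); releases (0, 1, 0), pool now (11, 7, 7)
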